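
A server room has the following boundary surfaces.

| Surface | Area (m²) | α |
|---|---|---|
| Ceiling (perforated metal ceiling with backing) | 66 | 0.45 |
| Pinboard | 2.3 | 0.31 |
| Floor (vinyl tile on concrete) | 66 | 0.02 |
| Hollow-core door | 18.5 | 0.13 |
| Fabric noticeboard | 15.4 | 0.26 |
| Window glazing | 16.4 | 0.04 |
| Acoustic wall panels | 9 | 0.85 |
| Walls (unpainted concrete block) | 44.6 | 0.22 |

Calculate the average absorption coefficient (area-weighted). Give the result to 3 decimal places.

S = Σ Sᵢ = 66 + 2.3 + 66 + 18.5 + 15.4 + 16.4 + 9 + 44.6 = 238.2 m².
Σ(Sᵢαᵢ) = 66·0.45 + 2.3·0.31 + 66·0.02 + 18.5·0.13 + 15.4·0.26 + 16.4·0.04 + 9·0.85 + 44.6·0.22 = 56.260.
ᾱ = A/S = 0.236.

0.236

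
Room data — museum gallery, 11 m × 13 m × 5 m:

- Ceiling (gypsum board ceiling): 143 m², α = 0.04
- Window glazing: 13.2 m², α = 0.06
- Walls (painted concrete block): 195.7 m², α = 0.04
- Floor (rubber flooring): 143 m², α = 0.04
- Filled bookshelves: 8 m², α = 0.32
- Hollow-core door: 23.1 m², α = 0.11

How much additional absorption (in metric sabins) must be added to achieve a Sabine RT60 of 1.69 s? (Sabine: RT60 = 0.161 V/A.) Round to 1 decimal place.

43.0 sabins

A₁ = Σ Sᵢαᵢ = 143*0.04 + 13.2*0.06 + 195.7*0.04 + 143*0.04 + 8*0.32 + 23.1*0.11 = 25.161 sabins.
For T = 1.69 s, need A₂ = 0.161·V/T = 0.161·715/1.69 = 68.115 sabins.
ΔA = A₂ − A₁ = 68.115 − 25.161 = 43.0 sabins.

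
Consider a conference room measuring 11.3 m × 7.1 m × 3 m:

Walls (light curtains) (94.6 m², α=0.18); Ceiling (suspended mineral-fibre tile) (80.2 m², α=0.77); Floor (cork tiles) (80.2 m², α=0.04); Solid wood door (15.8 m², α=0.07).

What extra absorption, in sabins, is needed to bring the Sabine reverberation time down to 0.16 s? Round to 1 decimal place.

159.1 sabins

Total absorption A₁ = 94.6·0.18 + 80.2·0.77 + 80.2·0.04 + 15.8·0.07
  = 17.028 + 61.754 + 3.208 + 1.106 = 83.096 m² sabins.
For T = 0.16 s, need A₂ = 0.161·V/T = 0.161·240.69/0.16 = 242.194 sabins.
ΔA = A₂ − A₁ = 242.194 − 83.096 = 159.1 sabins.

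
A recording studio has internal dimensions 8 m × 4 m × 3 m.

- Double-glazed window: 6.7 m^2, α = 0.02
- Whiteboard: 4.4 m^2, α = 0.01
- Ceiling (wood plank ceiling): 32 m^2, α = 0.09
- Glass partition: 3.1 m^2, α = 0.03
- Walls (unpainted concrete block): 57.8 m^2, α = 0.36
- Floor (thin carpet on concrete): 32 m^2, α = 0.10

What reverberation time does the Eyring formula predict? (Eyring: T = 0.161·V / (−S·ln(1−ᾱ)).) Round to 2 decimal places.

0.51 sec

Total surface area S = 6.7 + 4.4 + 32 + 3.1 + 57.8 + 32 = 136.0 m^2.
Σ(Sᵢαᵢ) = 6.7×0.02 + 4.4×0.01 + 32×0.09 + 3.1×0.03 + 57.8×0.36 + 32×0.10 = 27.159.
Mean coefficient ᾱ = A/S = 0.1997.
Eyring denominator: −S ln(1−ᾱ) = 30.297.
V = 8 × 4 × 3 = 96 m³.
RT60 = 0.161 × 96 / 30.297 = 0.51 s.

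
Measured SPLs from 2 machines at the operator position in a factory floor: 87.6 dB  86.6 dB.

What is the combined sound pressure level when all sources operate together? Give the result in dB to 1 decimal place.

Converting to relative power and adding: 10^(87.6/10) + 10^(86.6/10) = 1.033e+09.
Back to dB: 10·log₁₀ Σ = 90.1 dB.

90.1 dB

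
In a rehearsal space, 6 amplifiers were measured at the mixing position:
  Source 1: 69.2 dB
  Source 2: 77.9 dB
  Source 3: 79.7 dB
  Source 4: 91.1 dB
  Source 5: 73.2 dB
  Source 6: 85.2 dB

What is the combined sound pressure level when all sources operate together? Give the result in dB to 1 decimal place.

92.6 dB

Sum in the linear (power) domain: Σ 10^(Lᵢ/10) = 10^(69.2/10) + 10^(77.9/10) + 10^(79.7/10) + 10^(91.1/10) + 10^(73.2/10) + 10^(85.2/10) = 1.804e+09.
L_total = 10·log₁₀(1.804e+09) = 92.6 dB.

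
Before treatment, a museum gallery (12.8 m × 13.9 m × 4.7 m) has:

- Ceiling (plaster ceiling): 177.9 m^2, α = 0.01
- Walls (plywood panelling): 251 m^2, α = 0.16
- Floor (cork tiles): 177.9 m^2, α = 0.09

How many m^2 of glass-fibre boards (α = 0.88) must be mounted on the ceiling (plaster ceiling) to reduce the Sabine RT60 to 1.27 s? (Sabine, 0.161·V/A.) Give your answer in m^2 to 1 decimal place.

A₁ = Σ Sᵢαᵢ = 177.9×0.01 + 251×0.16 + 177.9×0.09 = 57.950 sabins.
Required A₂ = 0.161·836.224/1.27 = 106.009 sabins.
Absorption to add: 106.009 − 57.950 = 48.059 sabins.
Each m^2 of panel replacing the ceiling (plaster ceiling) adds (0.88 − 0.01) = 0.87 sabins.
Area = ΔA/Δα = 48.059/0.87 = 55.2 m^2.

55.2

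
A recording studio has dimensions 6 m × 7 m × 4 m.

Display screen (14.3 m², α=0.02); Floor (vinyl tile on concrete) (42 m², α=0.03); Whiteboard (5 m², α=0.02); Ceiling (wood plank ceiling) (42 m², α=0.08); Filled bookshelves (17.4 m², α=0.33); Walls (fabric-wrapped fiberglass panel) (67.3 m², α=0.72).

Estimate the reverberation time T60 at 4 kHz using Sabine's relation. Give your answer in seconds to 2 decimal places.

0.46 s

Summing Sᵢαᵢ: 0.286 + 1.260 + 0.100 + 3.360 + 5.742 + 48.456 → A = 59.204 sabins.
Volume V = 6 × 7 × 4 = 168 m³.
Sabine: RT60 = 0.161 × 168 / 59.204 = 0.46 s.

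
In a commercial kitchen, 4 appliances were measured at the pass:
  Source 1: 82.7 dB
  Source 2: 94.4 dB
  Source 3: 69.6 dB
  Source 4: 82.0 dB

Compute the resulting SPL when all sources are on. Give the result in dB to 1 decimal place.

Σ 10^(Lᵢ/10) = 3.108e+09.
Combined level = 10 log₁₀(3.108e+09) = 94.9 dB.

94.9 dB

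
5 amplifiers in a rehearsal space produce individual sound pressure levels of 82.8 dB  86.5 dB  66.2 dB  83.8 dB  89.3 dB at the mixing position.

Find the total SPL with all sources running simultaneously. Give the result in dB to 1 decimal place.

Converting to relative power and adding: 10^(82.8/10) + 10^(86.5/10) + 10^(66.2/10) + 10^(83.8/10) + 10^(89.3/10) = 1.732e+09.
Back to dB: 10·log₁₀ Σ = 92.4 dB.

92.4 dB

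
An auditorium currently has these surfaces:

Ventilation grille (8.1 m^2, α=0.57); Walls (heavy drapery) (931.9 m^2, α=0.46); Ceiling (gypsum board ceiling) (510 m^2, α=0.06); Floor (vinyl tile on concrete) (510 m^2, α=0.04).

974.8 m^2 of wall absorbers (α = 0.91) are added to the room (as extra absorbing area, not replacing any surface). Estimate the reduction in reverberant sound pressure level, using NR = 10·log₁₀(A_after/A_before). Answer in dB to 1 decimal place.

Summing Sᵢαᵢ: 4.617 + 428.674 + 30.600 + 20.400 → A_before = 484.291 sabins.
Treatment contributes 974.8·0.91 = 887.068 sabins.
A_after = 484.291 + 887.068 = 1371.359 sabins.
Reduction = 10 log₁₀(A_after/A_before) = 10 log₁₀(2.8317) = 4.5 dB.

4.5 dB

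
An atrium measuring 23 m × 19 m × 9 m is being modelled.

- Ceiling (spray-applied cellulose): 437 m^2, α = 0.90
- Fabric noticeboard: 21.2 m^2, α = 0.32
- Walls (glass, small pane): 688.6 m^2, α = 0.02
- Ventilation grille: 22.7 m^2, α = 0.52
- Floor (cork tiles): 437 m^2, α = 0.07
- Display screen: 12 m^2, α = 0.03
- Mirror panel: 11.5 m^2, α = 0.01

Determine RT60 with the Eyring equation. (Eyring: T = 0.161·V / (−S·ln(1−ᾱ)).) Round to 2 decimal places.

Total surface area S = 437 + 21.2 + 688.6 + 22.7 + 437 + 12 + 11.5 = 1630.0 m^2.
Absorption A = 437×0.90 + 21.2×0.32 + 688.6×0.02 + 22.7×0.52 + 437×0.07 + 12×0.03 + 11.5×0.01 = 456.725 sabins.
ᾱ = 456.725 / 1630.0 = 0.2802.
−S·ln(1−ᾱ) = −1630.0 × ln(1 − 0.2802) = 535.914.
V = 23 × 19 × 9 = 3933 m³.
T = 0.161·V/[−S·ln(1−ᾱ)] = 0.161·3933/535.914 = 1.18 s.

1.18 s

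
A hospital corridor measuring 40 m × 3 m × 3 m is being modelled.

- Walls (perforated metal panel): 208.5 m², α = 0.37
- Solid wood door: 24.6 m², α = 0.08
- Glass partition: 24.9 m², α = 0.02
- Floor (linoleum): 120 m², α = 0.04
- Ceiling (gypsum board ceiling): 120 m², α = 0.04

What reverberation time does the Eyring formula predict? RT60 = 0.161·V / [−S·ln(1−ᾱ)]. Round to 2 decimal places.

0.59 s

S = Σ Sᵢ = 498.0 m².
Absorption A = 208.5·0.37 + 24.6·0.08 + 24.9·0.02 + 120·0.04 + 120·0.04 = 89.211 sabins.
Mean coefficient ᾱ = A/S = 0.1791.
Eyring denominator: −S ln(1−ᾱ) = 98.282.
V = 40 × 3 × 3 = 360 m³.
RT60 = 0.161 × 360 / 98.282 = 0.59 s.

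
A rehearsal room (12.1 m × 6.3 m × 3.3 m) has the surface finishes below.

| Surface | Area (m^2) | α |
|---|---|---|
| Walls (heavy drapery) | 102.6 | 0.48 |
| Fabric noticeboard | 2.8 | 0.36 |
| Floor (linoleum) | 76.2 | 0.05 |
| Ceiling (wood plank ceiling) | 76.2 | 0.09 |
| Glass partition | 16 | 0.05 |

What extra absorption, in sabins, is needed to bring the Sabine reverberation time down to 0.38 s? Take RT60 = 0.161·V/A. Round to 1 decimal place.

Equivalent absorption area: A₁ = 102.6·0.48 + 2.8·0.36 + 76.2·0.05 + 76.2·0.09 + 16·0.05 = 61.724 m^2.
For T = 0.38 s, need A₂ = 0.161·V/T = 0.161·251.559/0.38 = 106.582 sabins.
Shortfall: 106.582 − 61.724 = 44.9 sabins.

44.9 sabins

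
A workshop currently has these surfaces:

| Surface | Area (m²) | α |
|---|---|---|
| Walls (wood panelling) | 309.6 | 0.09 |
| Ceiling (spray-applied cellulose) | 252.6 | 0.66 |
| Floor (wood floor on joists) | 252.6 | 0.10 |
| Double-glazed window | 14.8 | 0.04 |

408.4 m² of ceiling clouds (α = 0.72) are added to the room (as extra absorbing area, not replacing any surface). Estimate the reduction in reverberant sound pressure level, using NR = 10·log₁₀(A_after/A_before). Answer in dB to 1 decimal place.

3.7 dB

Equivalent absorption area: A_before = 309.6×0.09 + 252.6×0.66 + 252.6×0.10 + 14.8×0.04 = 220.432 m².
Added absorption = 408.4 × 0.72 = 294.048 sabins.
New total A_after = 514.480 sabins.
NR = 10·log₁₀(514.480/220.432) = 3.7 dB.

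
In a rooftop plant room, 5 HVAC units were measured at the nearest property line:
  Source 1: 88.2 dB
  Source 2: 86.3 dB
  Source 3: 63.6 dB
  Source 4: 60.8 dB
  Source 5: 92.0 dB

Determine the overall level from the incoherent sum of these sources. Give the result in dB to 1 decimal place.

Converting to relative power and adding: 10^(88.2/10) + 10^(86.3/10) + 10^(63.6/10) + 10^(60.8/10) + 10^(92.0/10) = 2.676e+09.
L_total = 10·log₁₀(2.676e+09) = 94.3 dB.

94.3 dB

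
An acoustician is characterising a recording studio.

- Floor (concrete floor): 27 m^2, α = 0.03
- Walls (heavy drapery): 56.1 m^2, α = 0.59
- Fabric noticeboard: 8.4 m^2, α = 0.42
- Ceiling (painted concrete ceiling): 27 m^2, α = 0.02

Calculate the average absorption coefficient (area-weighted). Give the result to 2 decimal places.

Total surface area S = 118.5 m^2.
A = 27×0.03 + 56.1×0.59 + 8.4×0.42 + 27×0.02 = 37.977 sabins.
ᾱ = 37.977 / 118.5 = 0.32.

0.32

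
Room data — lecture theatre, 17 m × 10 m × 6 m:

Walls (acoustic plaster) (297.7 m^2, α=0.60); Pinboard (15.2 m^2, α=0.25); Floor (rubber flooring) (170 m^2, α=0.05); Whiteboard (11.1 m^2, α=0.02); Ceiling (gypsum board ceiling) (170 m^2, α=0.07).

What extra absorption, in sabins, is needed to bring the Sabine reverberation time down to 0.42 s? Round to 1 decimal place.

188.0 sabins

Equivalent absorption area: A₁ = 297.7×0.60 + 15.2×0.25 + 170×0.05 + 11.1×0.02 + 170×0.07 = 203.042 m^2.
V = 1020 m³. Required absorption A₂ = 0.161 × 1020 / 0.42 = 391.000 sabins.
Shortfall: 391.000 − 203.042 = 188.0 sabins.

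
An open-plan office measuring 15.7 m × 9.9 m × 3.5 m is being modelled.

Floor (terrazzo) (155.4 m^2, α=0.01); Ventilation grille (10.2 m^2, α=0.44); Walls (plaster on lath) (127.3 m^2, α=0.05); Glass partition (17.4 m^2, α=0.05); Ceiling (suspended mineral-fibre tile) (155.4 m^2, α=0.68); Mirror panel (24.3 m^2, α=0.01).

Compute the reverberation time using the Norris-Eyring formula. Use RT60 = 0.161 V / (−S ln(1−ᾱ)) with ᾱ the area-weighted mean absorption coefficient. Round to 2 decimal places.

Total surface area S = 155.4 + 10.2 + 127.3 + 17.4 + 155.4 + 24.3 = 490.0 m^2.
Σ(Sᵢαᵢ) = 155.4·0.01 + 10.2·0.44 + 127.3·0.05 + 17.4·0.05 + 155.4·0.68 + 24.3·0.01 = 119.192.
ᾱ = 119.192 / 490.0 = 0.2432.
Eyring denominator: −S ln(1−ᾱ) = 136.542.
V = 15.7 × 9.9 × 3.5 = 544.005 m³.
RT60 = 0.161 × 544.005 / 136.542 = 0.64 s.

0.64 s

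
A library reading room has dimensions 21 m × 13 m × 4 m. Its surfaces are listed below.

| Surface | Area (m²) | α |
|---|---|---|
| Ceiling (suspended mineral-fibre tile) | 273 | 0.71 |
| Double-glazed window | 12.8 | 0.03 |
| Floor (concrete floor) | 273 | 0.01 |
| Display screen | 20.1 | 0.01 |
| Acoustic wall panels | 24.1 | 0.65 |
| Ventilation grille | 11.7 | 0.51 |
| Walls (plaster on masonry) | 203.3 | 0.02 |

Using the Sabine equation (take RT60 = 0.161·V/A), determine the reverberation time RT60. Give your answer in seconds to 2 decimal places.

Summing Sᵢαᵢ: 193.830 + 0.384 + 2.730 + 0.201 + 15.665 + 5.967 + 4.066 → A = 222.843 sabins.
Room volume: 1092 m³.
Sabine: RT60 = 0.161 × 1092 / 222.843 = 0.79 s.

0.79 sec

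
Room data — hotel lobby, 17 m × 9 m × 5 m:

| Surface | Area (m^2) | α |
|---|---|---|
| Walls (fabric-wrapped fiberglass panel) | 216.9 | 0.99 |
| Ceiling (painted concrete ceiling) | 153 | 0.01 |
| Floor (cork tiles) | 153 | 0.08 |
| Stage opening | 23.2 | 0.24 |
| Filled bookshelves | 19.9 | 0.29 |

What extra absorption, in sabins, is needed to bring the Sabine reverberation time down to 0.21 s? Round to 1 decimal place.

346.7 sabins

A₁ = Σ Sᵢαᵢ = 216.9·0.99 + 153·0.01 + 153·0.08 + 23.2·0.24 + 19.9·0.29 = 239.840 sabins.
V = 765 m³. Required absorption A₂ = 0.161 × 765 / 0.21 = 586.500 sabins.
Additional absorption ΔA = 586.500 − 239.840 = 346.7 sabins.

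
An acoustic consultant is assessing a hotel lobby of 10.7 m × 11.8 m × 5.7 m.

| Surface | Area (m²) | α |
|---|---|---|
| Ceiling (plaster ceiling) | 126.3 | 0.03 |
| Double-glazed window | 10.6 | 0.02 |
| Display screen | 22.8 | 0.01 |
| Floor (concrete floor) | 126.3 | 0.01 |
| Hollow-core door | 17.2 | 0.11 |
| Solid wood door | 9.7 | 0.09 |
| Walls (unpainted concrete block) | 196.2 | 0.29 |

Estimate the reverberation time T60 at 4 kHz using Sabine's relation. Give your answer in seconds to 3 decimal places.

1.778 s

Equivalent absorption area: A = 126.3×0.03 + 10.6×0.02 + 22.8×0.01 + 126.3×0.01 + 17.2×0.11 + 9.7×0.09 + 196.2×0.29 = 65.155 m².
V = 10.7·11.8·5.7 = 719.682 m³.
T = 0.161 V/A = 0.161·719.682/65.155 = 1.778 s.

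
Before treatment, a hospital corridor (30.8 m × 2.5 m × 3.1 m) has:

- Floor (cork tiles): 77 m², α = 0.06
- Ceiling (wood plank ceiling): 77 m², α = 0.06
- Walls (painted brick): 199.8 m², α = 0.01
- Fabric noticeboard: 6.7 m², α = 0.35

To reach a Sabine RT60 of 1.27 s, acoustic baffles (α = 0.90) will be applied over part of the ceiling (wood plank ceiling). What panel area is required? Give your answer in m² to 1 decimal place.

Equivalent absorption area: A₁ = 77·0.06 + 77·0.06 + 199.8·0.01 + 6.7·0.35 = 13.583 m².
V = 238.7 m³. Target absorption A₂ = 0.161 × 238.7 / 1.27 = 30.260 sabins.
Absorption to add: 30.260 − 13.583 = 16.677 sabins.
Net gain per m²: Δα = 0.90 − 0.06 = 0.84.
Area = ΔA/Δα = 16.677/0.84 = 19.9 m².

19.9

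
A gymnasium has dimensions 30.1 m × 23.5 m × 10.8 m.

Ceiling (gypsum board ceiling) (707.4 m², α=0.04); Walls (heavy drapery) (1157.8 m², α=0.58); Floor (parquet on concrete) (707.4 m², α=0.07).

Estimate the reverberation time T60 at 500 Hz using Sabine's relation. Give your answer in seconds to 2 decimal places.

1.64 s

Summing Sᵢαᵢ: 28.296 + 671.524 + 49.518 → A = 749.338 sabins.
V = 30.1·23.5·10.8 = 7639.38 m³.
T = 0.161 V/A = 0.161·7639.38/749.338 = 1.64 s.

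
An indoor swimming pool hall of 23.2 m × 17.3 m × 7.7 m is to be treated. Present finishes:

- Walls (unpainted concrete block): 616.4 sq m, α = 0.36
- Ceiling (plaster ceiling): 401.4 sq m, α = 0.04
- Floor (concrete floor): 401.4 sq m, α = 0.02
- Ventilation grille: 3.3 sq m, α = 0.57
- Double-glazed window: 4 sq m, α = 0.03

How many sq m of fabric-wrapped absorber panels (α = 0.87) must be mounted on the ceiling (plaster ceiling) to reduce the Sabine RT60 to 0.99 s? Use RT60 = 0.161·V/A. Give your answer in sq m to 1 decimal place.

A₁ = Σ Sᵢαᵢ = 616.4·0.36 + 401.4·0.04 + 401.4·0.02 + 3.3·0.57 + 4·0.03 = 247.989 sabins.
Required A₂ = 0.161·3090.472/0.99 = 502.592 sabins.
Absorption to add: 502.592 − 247.989 = 254.603 sabins.
Net gain per sq m: Δα = 0.87 − 0.04 = 0.83.
Panel area = 254.603 / 0.83 = 306.8 sq m.

306.8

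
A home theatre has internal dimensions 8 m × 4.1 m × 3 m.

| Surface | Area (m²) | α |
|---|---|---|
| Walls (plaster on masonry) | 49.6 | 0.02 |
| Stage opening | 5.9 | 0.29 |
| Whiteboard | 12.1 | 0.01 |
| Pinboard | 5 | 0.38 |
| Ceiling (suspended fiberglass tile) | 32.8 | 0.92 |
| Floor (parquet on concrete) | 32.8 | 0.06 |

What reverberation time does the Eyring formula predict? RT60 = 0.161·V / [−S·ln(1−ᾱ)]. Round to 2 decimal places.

0.37 s

S = Σ Sᵢ = 138.2 m².
Absorption A = 49.6×0.02 + 5.9×0.29 + 12.1×0.01 + 5×0.38 + 32.8×0.92 + 32.8×0.06 = 36.868 sabins.
ᾱ = 36.868 / 138.2 = 0.2668.
−S·ln(1−ᾱ) = −138.2 × ln(1 − 0.2668) = 42.889.
V = 8 × 4.1 × 3 = 98.4 m³.
RT60 = 0.161 × 98.4 / 42.889 = 0.37 s.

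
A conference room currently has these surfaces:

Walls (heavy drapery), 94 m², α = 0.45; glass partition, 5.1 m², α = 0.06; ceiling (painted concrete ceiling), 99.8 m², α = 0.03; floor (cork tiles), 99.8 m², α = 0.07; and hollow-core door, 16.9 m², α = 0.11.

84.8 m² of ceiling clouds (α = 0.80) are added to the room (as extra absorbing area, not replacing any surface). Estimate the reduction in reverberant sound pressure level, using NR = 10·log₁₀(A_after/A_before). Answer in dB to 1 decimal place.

3.5 dB

Total absorption A_before = 94·0.45 + 5.1·0.06 + 99.8·0.03 + 99.8·0.07 + 16.9·0.11
  = 42.300 + 0.306 + 2.994 + 6.986 + 1.859 = 54.445 m² sabins.
Treatment contributes 84.8·0.80 = 67.840 sabins.
New total A_after = 122.285 sabins.
NR = 10·log₁₀(122.285/54.445) = 3.5 dB.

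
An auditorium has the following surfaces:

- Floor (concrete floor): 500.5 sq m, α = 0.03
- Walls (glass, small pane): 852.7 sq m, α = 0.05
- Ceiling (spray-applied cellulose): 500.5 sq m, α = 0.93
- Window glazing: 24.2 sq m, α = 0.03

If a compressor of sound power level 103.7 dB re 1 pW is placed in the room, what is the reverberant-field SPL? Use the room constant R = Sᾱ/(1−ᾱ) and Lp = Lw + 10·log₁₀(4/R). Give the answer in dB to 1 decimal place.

81.1 dB

Σ(Sᵢαᵢ) = 500.5·0.03 + 852.7·0.05 + 500.5·0.93 + 24.2·0.03 = 523.841; total area S = 1877.9 sq m.
ᾱ = 523.841/1877.9 = 0.2790; R = Sᾱ/(1−ᾱ) = 523.841/(1−0.2790) = 726.548 sq m.
Lp = Lw + 10 log₁₀(4/R) = 103.7 -22.59 = 81.1 dB.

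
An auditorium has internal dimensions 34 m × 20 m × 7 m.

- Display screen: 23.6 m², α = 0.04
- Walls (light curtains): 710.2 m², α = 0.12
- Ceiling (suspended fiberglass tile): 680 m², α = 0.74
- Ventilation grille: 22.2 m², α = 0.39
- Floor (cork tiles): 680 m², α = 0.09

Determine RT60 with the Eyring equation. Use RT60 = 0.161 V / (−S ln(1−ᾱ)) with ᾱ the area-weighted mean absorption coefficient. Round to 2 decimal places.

0.97 seconds

S = Σ Sᵢ = 2116.0 m².
Σ(Sᵢαᵢ) = 23.6·0.04 + 710.2·0.12 + 680·0.74 + 22.2·0.39 + 680·0.09 = 659.226.
ᾱ = 659.226 / 2116.0 = 0.3115.
Eyring denominator: −S ln(1−ᾱ) = 789.776.
V = 34 × 20 × 7 = 4760 m³.
T = 0.161·V/[−S·ln(1−ᾱ)] = 0.161·4760/789.776 = 0.97 s.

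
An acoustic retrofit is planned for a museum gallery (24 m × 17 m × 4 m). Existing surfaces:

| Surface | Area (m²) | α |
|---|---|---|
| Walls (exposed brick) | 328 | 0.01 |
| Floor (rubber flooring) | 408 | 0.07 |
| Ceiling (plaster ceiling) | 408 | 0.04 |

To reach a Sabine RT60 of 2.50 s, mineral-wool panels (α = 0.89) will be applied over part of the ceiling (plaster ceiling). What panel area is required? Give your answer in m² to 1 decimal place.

Total absorption A₁ = 328×0.01 + 408×0.07 + 408×0.04
  = 3.280 + 28.560 + 16.320 = 48.160 m² sabins.
V = 1632 m³. Target absorption A₂ = 0.161 × 1632 / 2.50 = 105.101 sabins.
Absorption to add: 105.101 − 48.160 = 56.941 sabins.
Each m² of panel replacing the ceiling (plaster ceiling) adds (0.89 − 0.04) = 0.85 sabins.
Area = ΔA/Δα = 56.941/0.85 = 67.0 m².

67.0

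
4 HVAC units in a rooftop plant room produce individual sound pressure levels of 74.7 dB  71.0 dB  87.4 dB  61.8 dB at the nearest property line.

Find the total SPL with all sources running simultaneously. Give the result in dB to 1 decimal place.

87.7 dB

Sum in the linear (power) domain: Σ 10^(Lᵢ/10) = 10^(74.7/10) + 10^(71.0/10) + 10^(87.4/10) + 10^(61.8/10) = 5.932e+08.
Back to dB: 10·log₁₀ Σ = 87.7 dB.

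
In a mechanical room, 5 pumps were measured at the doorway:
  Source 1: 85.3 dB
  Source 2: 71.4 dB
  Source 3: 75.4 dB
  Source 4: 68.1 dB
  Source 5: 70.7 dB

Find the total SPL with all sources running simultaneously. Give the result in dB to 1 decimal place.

86.1 dB

Sum in the linear (power) domain: Σ 10^(Lᵢ/10) = 10^(85.3/10) + 10^(71.4/10) + 10^(75.4/10) + 10^(68.1/10) + 10^(70.7/10) = 4.055e+08.
L_total = 10·log₁₀(4.055e+08) = 86.1 dB.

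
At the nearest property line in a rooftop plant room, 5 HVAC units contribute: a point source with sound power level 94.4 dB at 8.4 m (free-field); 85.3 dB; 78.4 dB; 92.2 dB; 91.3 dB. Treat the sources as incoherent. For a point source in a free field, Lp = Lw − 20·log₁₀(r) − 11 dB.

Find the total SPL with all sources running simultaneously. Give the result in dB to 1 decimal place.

Source at 8.4 m: Lp = 94.4 − 20·log₁₀(8.4) − 11 = 64.9 dB.
Converting to relative power and adding: 10^(64.9/10) + 10^(85.3/10) + 10^(78.4/10) + 10^(92.2/10) + 10^(91.3/10) = 3.42e+09.
Back to dB: 10·log₁₀ Σ = 95.3 dB.

95.3 dB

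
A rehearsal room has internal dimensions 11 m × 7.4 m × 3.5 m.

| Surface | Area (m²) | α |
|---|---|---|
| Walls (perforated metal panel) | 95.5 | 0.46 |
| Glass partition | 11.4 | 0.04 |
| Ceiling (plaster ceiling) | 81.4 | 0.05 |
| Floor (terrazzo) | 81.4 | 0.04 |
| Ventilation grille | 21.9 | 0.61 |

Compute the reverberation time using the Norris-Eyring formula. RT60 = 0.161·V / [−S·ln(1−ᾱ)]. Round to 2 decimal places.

0.62 seconds

S = Σ Sᵢ = 291.6 m².
Σ(Sᵢαᵢ) = 95.5·0.46 + 11.4·0.04 + 81.4·0.05 + 81.4·0.04 + 21.9·0.61 = 65.071.
Mean coefficient ᾱ = A/S = 0.2232.
−S·ln(1−ᾱ) = −291.6 × ln(1 − 0.2232) = 73.650.
V = 11 × 7.4 × 3.5 = 284.9 m³.
T = 0.161·V/[−S·ln(1−ᾱ)] = 0.161·284.9/73.650 = 0.62 s.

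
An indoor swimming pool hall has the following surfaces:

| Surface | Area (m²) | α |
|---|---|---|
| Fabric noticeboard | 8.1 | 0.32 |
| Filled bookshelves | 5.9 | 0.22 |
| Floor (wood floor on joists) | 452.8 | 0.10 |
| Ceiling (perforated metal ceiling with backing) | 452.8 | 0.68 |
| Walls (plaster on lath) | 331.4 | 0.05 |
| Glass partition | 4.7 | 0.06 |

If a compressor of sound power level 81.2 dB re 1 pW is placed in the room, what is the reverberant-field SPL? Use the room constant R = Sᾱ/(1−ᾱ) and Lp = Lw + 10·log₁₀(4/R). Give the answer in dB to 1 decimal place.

Σ(Sᵢαᵢ) = 8.1×0.32 + 5.9×0.22 + 452.8×0.10 + 452.8×0.68 + 331.4×0.05 + 4.7×0.06 = 373.926; total area S = 1255.7 m².
ᾱ = 373.926/1255.7 = 0.2978; R = Sᾱ/(1−ᾱ) = 373.926/(1−0.2978) = 532.506 m².
Lp = Lw + 10 log₁₀(4/R) = 81.2 -21.24 = 60.0 dB.

60.0 dB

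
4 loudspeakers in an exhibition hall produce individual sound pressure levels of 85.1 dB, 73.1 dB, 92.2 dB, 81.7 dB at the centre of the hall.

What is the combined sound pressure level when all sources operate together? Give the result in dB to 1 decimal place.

Σ 10^(Lᵢ/10) = 2.152e+09.
L_total = 10·log₁₀(2.152e+09) = 93.3 dB.

93.3 dB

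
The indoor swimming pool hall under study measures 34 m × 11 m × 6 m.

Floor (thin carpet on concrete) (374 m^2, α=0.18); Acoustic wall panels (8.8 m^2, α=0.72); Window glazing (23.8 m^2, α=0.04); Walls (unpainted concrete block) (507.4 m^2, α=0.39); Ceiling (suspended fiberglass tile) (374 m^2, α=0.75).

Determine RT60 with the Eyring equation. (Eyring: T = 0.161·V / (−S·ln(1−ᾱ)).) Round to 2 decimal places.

Total surface area S = 374 + 8.8 + 23.8 + 507.4 + 374 = 1288.0 m^2.
Σ(Sᵢαᵢ) = 374×0.18 + 8.8×0.72 + 23.8×0.04 + 507.4×0.39 + 374×0.75 = 552.994.
ᾱ = 552.994 / 1288.0 = 0.4293.
Eyring denominator: −S ln(1−ᾱ) = 722.428.
V = 34 × 11 × 6 = 2244 m³.
RT60 = 0.161 × 2244 / 722.428 = 0.50 s.

0.50 seconds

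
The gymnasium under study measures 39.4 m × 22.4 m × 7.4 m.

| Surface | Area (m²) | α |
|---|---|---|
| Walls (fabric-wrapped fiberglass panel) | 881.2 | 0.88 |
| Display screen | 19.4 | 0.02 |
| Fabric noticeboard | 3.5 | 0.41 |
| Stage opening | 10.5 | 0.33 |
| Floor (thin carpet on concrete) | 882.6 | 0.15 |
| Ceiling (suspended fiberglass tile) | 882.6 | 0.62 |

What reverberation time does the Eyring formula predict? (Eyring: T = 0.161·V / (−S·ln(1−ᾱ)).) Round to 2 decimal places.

0.50 sec

Total surface area S = 881.2 + 19.4 + 3.5 + 10.5 + 882.6 + 882.6 = 2679.8 m².
Σ(Sᵢαᵢ) = 881.2×0.88 + 19.4×0.02 + 3.5×0.41 + 10.5×0.33 + 882.6×0.15 + 882.6×0.62 = 1460.346.
Mean coefficient ᾱ = A/S = 0.5449.
Eyring denominator: −S ln(1−ᾱ) = 2109.641.
V = 39.4 × 22.4 × 7.4 = 6530.944 m³.
T = 0.161·V/[−S·ln(1−ᾱ)] = 0.161·6530.944/2109.641 = 0.50 s.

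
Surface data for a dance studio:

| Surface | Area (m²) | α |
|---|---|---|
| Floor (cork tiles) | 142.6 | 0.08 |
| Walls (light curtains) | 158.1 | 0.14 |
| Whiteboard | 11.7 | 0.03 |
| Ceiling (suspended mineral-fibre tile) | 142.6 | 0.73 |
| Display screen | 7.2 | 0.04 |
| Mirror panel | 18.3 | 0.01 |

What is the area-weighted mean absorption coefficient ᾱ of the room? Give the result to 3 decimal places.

0.288

Total surface area S = 480.5 m².
Weighted sum Σ Sα = 138.462.
ᾱ = 138.462 / 480.5 = 0.288.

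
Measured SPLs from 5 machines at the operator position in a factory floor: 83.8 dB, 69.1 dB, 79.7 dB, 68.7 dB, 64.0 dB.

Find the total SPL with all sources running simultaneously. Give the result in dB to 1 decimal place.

85.5 dB

Converting to relative power and adding: 10^(83.8/10) + 10^(69.1/10) + 10^(79.7/10) + 10^(68.7/10) + 10^(64.0/10) = 3.513e+08.
L_total = 10·log₁₀(3.513e+08) = 85.5 dB.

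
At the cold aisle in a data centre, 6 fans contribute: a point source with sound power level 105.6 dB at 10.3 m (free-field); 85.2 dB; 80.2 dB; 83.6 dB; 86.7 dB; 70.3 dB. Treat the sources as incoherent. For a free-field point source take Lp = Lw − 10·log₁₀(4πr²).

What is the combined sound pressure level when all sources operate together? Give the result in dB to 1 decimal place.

90.7 dB

Source at 10.3 m: Lp = 105.6 − 10·log₁₀(4π·10.3²) = 105.6 − 10·log₁₀(1333.166) = 74.4 dB.
Converting to relative power and adding: 10^(74.4/10) + 10^(85.2/10) + 10^(80.2/10) + 10^(83.6/10) + 10^(86.7/10) + 10^(70.3/10) = 1.171e+09.
Combined level = 10 log₁₀(1.171e+09) = 90.7 dB.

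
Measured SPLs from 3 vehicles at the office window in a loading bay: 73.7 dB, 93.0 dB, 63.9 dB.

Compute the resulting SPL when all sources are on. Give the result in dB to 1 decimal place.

93.1 dB

Σ 10^(Lᵢ/10) = 2.021e+09.
Combined level = 10 log₁₀(2.021e+09) = 93.1 dB.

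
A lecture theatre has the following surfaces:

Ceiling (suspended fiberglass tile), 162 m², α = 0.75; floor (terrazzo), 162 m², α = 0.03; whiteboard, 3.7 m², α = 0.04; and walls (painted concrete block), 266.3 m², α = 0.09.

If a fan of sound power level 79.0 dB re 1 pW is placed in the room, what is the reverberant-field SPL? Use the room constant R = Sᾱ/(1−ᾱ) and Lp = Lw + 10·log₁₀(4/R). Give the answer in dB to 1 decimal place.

62.0 dB

Σ(Sᵢαᵢ) = 162·0.75 + 162·0.03 + 3.7·0.04 + 266.3·0.09 = 150.475; total area S = 594.0 m².
ᾱ = 0.2533, so room constant R = A/(1−ᾱ) = 201.520 m².
Lp = Lw + 10 log₁₀(4/R) = 79.0 -17.02 = 62.0 dB.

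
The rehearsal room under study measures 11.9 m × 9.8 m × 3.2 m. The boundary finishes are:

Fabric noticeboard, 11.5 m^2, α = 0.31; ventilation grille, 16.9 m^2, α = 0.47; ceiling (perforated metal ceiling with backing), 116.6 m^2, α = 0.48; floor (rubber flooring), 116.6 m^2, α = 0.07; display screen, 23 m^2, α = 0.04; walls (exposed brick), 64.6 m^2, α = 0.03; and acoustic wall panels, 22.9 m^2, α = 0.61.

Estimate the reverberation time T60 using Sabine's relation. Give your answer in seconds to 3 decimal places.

Equivalent absorption area: A = 11.5×0.31 + 16.9×0.47 + 116.6×0.48 + 116.6×0.07 + 23×0.04 + 64.6×0.03 + 22.9×0.61 = 92.465 m^2.
V = 11.9·9.8·3.2 = 373.184 m³.
RT60 = 0.161 · V / A = 0.161 × 373.184 / 92.465 = 0.650 s.

0.650 sec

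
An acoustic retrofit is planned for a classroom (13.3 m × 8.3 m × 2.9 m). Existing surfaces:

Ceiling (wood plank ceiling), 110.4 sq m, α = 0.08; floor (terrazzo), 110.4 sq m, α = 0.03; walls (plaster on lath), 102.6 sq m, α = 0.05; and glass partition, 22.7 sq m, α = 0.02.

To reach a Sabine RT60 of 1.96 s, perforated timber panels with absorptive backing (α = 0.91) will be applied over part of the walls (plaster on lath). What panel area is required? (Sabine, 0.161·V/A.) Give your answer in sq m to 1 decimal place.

10.0

A₁ = Σ Sᵢαᵢ = 110.4×0.08 + 110.4×0.03 + 102.6×0.05 + 22.7×0.02 = 17.728 sabins.
Required A₂ = 0.161·320.131/1.96 = 26.296 sabins.
Absorption to add: 26.296 − 17.728 = 8.568 sabins.
Net gain per sq m: Δα = 0.91 − 0.05 = 0.86.
Area = ΔA/Δα = 8.568/0.86 = 10.0 sq m.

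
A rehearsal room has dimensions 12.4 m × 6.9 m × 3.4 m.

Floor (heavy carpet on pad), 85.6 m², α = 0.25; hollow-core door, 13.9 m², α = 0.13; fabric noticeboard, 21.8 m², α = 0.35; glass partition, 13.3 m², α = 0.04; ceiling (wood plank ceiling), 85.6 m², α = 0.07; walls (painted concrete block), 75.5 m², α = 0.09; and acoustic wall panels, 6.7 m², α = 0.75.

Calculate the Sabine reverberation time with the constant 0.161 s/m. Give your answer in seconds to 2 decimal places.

Summing Sᵢαᵢ: 21.400 + 1.807 + 7.630 + 0.532 + 5.992 + 6.795 + 5.025 → A = 49.181 sabins.
V = 12.4·6.9·3.4 = 290.904 m³.
T = 0.161 V/A = 0.161·290.904/49.181 = 0.95 s.

0.95 sec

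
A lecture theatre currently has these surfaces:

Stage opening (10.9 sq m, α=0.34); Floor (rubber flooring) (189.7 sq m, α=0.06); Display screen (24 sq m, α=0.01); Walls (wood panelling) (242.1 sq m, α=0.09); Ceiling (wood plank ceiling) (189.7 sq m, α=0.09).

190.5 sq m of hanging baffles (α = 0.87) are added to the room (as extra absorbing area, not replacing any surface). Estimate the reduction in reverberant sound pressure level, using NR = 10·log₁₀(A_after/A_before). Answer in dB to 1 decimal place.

Total absorption A_before = 10.9×0.34 + 189.7×0.06 + 24×0.01 + 242.1×0.09 + 189.7×0.09
  = 3.706 + 11.382 + 0.240 + 21.789 + 17.073 = 54.190 sq m sabins.
Treatment contributes 190.5·0.87 = 165.735 sabins.
New total A_after = 219.925 sabins.
NR = 10·log₁₀(219.925/54.190) = 6.1 dB.

6.1 dB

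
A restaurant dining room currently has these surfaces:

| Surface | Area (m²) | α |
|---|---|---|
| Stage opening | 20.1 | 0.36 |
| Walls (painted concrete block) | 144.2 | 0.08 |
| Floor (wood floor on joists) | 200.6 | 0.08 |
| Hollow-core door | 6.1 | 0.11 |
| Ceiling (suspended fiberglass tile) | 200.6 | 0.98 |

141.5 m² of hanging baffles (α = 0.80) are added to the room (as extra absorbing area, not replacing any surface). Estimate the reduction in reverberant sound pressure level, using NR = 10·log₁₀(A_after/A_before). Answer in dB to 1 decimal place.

Total absorption A_before = 20.1·0.36 + 144.2·0.08 + 200.6·0.08 + 6.1·0.11 + 200.6·0.98
  = 7.236 + 11.536 + 16.048 + 0.671 + 196.588 = 232.079 m² sabins.
Added absorption = 141.5 × 0.80 = 113.200 sabins.
New total A_after = 345.279 sabins.
NR = 10·log₁₀(345.279/232.079) = 1.7 dB.

1.7 dB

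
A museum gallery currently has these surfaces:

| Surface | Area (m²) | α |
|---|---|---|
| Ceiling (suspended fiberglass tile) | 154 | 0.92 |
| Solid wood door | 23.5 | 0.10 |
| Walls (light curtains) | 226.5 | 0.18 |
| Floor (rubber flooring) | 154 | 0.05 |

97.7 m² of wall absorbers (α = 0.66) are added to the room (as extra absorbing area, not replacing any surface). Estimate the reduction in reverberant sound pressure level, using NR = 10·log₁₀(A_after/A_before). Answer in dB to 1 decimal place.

Equivalent absorption area: A_before = 154*0.92 + 23.5*0.10 + 226.5*0.18 + 154*0.05 = 192.500 m².
Treatment contributes 97.7·0.66 = 64.482 sabins.
New total A_after = 256.982 sabins.
Reduction = 10 log₁₀(A_after/A_before) = 10 log₁₀(1.3350) = 1.3 dB.

1.3 dB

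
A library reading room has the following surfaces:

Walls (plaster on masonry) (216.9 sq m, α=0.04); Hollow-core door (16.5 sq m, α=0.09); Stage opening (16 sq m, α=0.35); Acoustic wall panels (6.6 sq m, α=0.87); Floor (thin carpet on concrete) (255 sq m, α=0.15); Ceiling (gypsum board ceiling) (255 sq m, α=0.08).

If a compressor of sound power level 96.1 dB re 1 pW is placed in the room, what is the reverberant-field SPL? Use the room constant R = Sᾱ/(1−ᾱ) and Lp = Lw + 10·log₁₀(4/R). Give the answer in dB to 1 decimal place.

82.6 dB

Σ(Sᵢαᵢ) = 216.9·0.04 + 16.5·0.09 + 16·0.35 + 6.6·0.87 + 255·0.15 + 255·0.08 = 80.153; total area S = 766.0 sq m.
ᾱ = 0.1046, so room constant R = A/(1−ᾱ) = 89.516 sq m.
Lp = Lw + 10 log₁₀(4/R) = 96.1 -13.50 = 82.6 dB.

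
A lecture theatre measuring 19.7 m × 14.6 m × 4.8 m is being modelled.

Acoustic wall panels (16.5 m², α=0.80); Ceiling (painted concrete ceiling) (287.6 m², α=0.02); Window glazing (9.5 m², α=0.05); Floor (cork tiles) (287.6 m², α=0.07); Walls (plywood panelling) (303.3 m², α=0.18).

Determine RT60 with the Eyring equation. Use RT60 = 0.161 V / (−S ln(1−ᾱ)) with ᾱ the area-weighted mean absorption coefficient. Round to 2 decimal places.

2.24 sec

S = Σ Sᵢ = 904.5 m².
Absorption A = 16.5·0.80 + 287.6·0.02 + 9.5·0.05 + 287.6·0.07 + 303.3·0.18 = 94.153 sabins.
Mean coefficient ᾱ = A/S = 0.1041.
Eyring denominator: −S ln(1−ᾱ) = 99.429.
V = 19.7 × 14.6 × 4.8 = 1380.576 m³.
RT60 = 0.161 × 1380.576 / 99.429 = 2.24 s.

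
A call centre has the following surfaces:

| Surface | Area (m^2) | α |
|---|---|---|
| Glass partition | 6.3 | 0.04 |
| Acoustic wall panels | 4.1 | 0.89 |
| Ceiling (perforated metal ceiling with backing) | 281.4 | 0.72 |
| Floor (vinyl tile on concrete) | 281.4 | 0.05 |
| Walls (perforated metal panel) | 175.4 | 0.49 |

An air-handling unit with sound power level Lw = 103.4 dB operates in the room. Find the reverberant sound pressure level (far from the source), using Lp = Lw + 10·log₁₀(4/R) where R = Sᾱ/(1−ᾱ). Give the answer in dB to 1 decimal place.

Σ(Sᵢαᵢ) = 6.3·0.04 + 4.1·0.89 + 281.4·0.72 + 281.4·0.05 + 175.4·0.49 = 306.525; total area S = 748.6 m^2.
ᾱ = 0.4095, so room constant R = A/(1−ᾱ) = 519.094 m^2.
Lp = 103.4 + 10·log₁₀(4/519.094) = 103.4 + (-21.13) = 82.3 dB.

82.3 dB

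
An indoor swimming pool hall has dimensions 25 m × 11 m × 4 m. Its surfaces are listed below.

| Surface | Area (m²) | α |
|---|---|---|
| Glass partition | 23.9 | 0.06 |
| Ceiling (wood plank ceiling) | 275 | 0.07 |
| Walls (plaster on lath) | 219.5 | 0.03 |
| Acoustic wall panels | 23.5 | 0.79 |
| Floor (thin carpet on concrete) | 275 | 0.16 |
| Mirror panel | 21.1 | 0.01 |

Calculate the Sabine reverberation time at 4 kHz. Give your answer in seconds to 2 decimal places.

1.97 sec

A = Σ Sᵢαᵢ = 23.9×0.06 + 275×0.07 + 219.5×0.03 + 23.5×0.79 + 275×0.16 + 21.1×0.01 = 90.045 sabins.
Room volume: 1100 m³.
Sabine: RT60 = 0.161 × 1100 / 90.045 = 1.97 s.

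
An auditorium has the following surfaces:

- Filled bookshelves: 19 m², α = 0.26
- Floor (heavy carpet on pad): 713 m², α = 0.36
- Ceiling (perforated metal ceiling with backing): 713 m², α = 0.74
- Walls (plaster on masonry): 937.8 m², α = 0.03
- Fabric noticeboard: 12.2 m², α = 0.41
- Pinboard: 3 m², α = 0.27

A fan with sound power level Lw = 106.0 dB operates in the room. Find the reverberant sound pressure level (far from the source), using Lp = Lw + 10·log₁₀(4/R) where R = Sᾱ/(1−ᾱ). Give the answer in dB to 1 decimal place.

Σ(Sᵢαᵢ) = 19×0.26 + 713×0.36 + 713×0.74 + 937.8×0.03 + 12.2×0.41 + 3×0.27 = 823.186; total area S = 2398.0 m².
ᾱ = 823.186/2398.0 = 0.3433; R = Sᾱ/(1−ᾱ) = 823.186/(1−0.3433) = 1253.519 m².
Lp = Lw + 10 log₁₀(4/R) = 106.0 -24.96 = 81.0 dB.

81.0 dB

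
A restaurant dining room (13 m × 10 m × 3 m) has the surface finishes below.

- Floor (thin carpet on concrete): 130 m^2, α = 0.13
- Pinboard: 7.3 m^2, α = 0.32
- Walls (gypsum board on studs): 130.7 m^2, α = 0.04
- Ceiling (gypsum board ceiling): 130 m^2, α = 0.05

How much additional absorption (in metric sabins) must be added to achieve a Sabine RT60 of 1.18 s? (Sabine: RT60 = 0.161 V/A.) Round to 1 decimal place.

22.2 sabins

Equivalent absorption area: A₁ = 130×0.13 + 7.3×0.32 + 130.7×0.04 + 130×0.05 = 30.964 m^2.
V = 390 m³. Required absorption A₂ = 0.161 × 390 / 1.18 = 53.212 sabins.
Shortfall: 53.212 − 30.964 = 22.2 sabins.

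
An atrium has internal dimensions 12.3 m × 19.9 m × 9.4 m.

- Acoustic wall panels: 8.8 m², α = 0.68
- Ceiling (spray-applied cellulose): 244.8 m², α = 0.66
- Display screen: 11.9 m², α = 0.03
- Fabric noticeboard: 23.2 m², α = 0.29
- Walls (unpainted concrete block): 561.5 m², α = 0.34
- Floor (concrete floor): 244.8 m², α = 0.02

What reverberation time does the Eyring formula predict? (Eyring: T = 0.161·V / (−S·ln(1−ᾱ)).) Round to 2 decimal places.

0.82 seconds

S = Σ Sᵢ = 1095.0 m².
Absorption A = 8.8·0.68 + 244.8·0.66 + 11.9·0.03 + 23.2·0.29 + 561.5·0.34 + 244.8·0.02 = 370.443 sabins.
Mean coefficient ᾱ = A/S = 0.3383.
−S·ln(1−ᾱ) = −1095.0 × ln(1 − 0.3383) = 452.173.
V = 12.3 × 19.9 × 9.4 = 2300.838 m³.
RT60 = 0.161 × 2300.838 / 452.173 = 0.82 s.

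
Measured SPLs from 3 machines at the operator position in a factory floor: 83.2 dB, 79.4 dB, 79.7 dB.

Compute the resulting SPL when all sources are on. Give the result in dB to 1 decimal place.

Sum in the linear (power) domain: Σ 10^(Lᵢ/10) = 10^(83.2/10) + 10^(79.4/10) + 10^(79.7/10) = 3.894e+08.
L_total = 10·log₁₀(3.894e+08) = 85.9 dB.

85.9 dB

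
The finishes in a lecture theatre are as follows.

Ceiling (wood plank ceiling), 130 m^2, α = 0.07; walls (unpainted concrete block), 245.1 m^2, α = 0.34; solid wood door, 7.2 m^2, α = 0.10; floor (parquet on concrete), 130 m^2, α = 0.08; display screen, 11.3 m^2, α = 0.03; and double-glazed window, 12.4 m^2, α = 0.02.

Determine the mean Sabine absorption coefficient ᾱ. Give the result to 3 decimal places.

0.194

Total surface area S = 536.0 m^2.
Σ(Sᵢαᵢ) = 130·0.07 + 245.1·0.34 + 7.2·0.10 + 130·0.08 + 11.3·0.03 + 12.4·0.02 = 104.141.
ᾱ = 104.141 / 536.0 = 0.194.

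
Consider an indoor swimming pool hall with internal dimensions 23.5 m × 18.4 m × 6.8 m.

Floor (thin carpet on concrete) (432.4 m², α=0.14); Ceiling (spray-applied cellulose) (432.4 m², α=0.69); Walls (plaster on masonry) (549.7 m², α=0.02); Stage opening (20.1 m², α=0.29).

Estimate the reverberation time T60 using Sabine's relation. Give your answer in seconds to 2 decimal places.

1.26 s

Summing Sᵢαᵢ: 60.536 + 298.356 + 10.994 + 5.829 → A = 375.715 sabins.
Room volume: 2940.32 m³.
Sabine: RT60 = 0.161 × 2940.32 / 375.715 = 1.26 s.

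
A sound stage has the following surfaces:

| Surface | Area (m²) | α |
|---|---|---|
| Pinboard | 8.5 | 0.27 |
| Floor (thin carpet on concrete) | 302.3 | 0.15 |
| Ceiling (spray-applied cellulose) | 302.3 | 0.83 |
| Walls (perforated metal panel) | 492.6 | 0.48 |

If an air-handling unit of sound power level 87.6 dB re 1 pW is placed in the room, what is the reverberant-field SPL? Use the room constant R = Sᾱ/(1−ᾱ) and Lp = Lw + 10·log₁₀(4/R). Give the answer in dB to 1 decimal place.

63.5 dB

Σ(Sᵢαᵢ) = 8.5·0.27 + 302.3·0.15 + 302.3·0.83 + 492.6·0.48 = 534.997; total area S = 1105.7 m².
ᾱ = 534.997/1105.7 = 0.4839; R = Sᾱ/(1−ᾱ) = 534.997/(1−0.4839) = 1036.615 m².
Lp = Lw + 10 log₁₀(4/R) = 87.6 -24.14 = 63.5 dB.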